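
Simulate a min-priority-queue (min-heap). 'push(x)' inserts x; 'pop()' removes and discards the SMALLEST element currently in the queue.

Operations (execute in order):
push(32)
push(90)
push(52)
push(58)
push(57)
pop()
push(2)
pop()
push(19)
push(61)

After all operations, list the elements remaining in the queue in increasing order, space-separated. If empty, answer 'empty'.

Answer: 19 52 57 58 61 90

Derivation:
push(32): heap contents = [32]
push(90): heap contents = [32, 90]
push(52): heap contents = [32, 52, 90]
push(58): heap contents = [32, 52, 58, 90]
push(57): heap contents = [32, 52, 57, 58, 90]
pop() → 32: heap contents = [52, 57, 58, 90]
push(2): heap contents = [2, 52, 57, 58, 90]
pop() → 2: heap contents = [52, 57, 58, 90]
push(19): heap contents = [19, 52, 57, 58, 90]
push(61): heap contents = [19, 52, 57, 58, 61, 90]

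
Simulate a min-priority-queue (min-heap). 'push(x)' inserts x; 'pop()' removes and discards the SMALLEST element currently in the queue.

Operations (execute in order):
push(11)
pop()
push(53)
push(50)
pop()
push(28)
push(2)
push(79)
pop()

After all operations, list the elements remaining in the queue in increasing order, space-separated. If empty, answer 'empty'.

push(11): heap contents = [11]
pop() → 11: heap contents = []
push(53): heap contents = [53]
push(50): heap contents = [50, 53]
pop() → 50: heap contents = [53]
push(28): heap contents = [28, 53]
push(2): heap contents = [2, 28, 53]
push(79): heap contents = [2, 28, 53, 79]
pop() → 2: heap contents = [28, 53, 79]

Answer: 28 53 79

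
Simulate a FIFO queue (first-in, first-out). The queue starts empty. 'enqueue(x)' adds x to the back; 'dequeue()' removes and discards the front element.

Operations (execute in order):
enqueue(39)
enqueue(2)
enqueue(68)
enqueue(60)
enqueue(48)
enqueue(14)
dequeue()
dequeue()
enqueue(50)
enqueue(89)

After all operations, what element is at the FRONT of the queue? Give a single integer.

Answer: 68

Derivation:
enqueue(39): queue = [39]
enqueue(2): queue = [39, 2]
enqueue(68): queue = [39, 2, 68]
enqueue(60): queue = [39, 2, 68, 60]
enqueue(48): queue = [39, 2, 68, 60, 48]
enqueue(14): queue = [39, 2, 68, 60, 48, 14]
dequeue(): queue = [2, 68, 60, 48, 14]
dequeue(): queue = [68, 60, 48, 14]
enqueue(50): queue = [68, 60, 48, 14, 50]
enqueue(89): queue = [68, 60, 48, 14, 50, 89]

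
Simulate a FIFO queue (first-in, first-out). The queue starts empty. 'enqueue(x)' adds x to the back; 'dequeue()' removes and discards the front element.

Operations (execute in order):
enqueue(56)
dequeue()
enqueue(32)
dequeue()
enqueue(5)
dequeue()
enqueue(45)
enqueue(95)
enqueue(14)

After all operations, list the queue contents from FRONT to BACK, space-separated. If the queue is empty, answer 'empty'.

Answer: 45 95 14

Derivation:
enqueue(56): [56]
dequeue(): []
enqueue(32): [32]
dequeue(): []
enqueue(5): [5]
dequeue(): []
enqueue(45): [45]
enqueue(95): [45, 95]
enqueue(14): [45, 95, 14]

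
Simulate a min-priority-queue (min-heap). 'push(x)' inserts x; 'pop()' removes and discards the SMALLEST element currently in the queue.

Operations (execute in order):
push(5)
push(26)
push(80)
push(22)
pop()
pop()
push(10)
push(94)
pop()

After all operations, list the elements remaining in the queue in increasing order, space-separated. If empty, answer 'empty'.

push(5): heap contents = [5]
push(26): heap contents = [5, 26]
push(80): heap contents = [5, 26, 80]
push(22): heap contents = [5, 22, 26, 80]
pop() → 5: heap contents = [22, 26, 80]
pop() → 22: heap contents = [26, 80]
push(10): heap contents = [10, 26, 80]
push(94): heap contents = [10, 26, 80, 94]
pop() → 10: heap contents = [26, 80, 94]

Answer: 26 80 94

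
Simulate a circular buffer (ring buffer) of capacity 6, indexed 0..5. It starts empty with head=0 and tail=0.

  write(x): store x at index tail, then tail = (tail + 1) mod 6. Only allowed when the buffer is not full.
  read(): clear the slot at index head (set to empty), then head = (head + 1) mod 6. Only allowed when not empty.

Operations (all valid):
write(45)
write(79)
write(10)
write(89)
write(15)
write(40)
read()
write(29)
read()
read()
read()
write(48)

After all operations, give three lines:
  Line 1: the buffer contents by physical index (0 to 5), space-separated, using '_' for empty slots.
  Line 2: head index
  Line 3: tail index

Answer: 29 48 _ _ 15 40
4
2

Derivation:
write(45): buf=[45 _ _ _ _ _], head=0, tail=1, size=1
write(79): buf=[45 79 _ _ _ _], head=0, tail=2, size=2
write(10): buf=[45 79 10 _ _ _], head=0, tail=3, size=3
write(89): buf=[45 79 10 89 _ _], head=0, tail=4, size=4
write(15): buf=[45 79 10 89 15 _], head=0, tail=5, size=5
write(40): buf=[45 79 10 89 15 40], head=0, tail=0, size=6
read(): buf=[_ 79 10 89 15 40], head=1, tail=0, size=5
write(29): buf=[29 79 10 89 15 40], head=1, tail=1, size=6
read(): buf=[29 _ 10 89 15 40], head=2, tail=1, size=5
read(): buf=[29 _ _ 89 15 40], head=3, tail=1, size=4
read(): buf=[29 _ _ _ 15 40], head=4, tail=1, size=3
write(48): buf=[29 48 _ _ 15 40], head=4, tail=2, size=4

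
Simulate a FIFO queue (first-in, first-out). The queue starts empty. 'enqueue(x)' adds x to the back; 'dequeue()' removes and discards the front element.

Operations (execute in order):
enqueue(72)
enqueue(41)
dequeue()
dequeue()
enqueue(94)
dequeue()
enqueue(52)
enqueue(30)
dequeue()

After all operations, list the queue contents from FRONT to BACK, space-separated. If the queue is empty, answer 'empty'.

Answer: 30

Derivation:
enqueue(72): [72]
enqueue(41): [72, 41]
dequeue(): [41]
dequeue(): []
enqueue(94): [94]
dequeue(): []
enqueue(52): [52]
enqueue(30): [52, 30]
dequeue(): [30]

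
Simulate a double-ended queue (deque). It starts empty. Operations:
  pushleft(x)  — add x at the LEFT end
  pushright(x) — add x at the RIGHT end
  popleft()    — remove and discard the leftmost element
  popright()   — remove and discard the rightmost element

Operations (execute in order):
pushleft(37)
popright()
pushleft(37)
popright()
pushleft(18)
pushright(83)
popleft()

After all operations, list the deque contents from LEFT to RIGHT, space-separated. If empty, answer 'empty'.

pushleft(37): [37]
popright(): []
pushleft(37): [37]
popright(): []
pushleft(18): [18]
pushright(83): [18, 83]
popleft(): [83]

Answer: 83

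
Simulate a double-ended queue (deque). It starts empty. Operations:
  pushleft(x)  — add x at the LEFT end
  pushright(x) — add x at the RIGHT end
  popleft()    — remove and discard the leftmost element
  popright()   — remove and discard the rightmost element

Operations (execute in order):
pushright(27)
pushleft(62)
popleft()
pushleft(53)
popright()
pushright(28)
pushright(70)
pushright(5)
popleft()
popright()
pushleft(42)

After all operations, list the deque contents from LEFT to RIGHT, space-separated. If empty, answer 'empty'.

pushright(27): [27]
pushleft(62): [62, 27]
popleft(): [27]
pushleft(53): [53, 27]
popright(): [53]
pushright(28): [53, 28]
pushright(70): [53, 28, 70]
pushright(5): [53, 28, 70, 5]
popleft(): [28, 70, 5]
popright(): [28, 70]
pushleft(42): [42, 28, 70]

Answer: 42 28 70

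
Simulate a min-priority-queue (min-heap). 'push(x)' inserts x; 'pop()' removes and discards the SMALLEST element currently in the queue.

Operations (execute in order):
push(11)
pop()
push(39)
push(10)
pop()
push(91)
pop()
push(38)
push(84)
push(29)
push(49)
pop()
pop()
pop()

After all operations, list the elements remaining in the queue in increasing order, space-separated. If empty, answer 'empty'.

push(11): heap contents = [11]
pop() → 11: heap contents = []
push(39): heap contents = [39]
push(10): heap contents = [10, 39]
pop() → 10: heap contents = [39]
push(91): heap contents = [39, 91]
pop() → 39: heap contents = [91]
push(38): heap contents = [38, 91]
push(84): heap contents = [38, 84, 91]
push(29): heap contents = [29, 38, 84, 91]
push(49): heap contents = [29, 38, 49, 84, 91]
pop() → 29: heap contents = [38, 49, 84, 91]
pop() → 38: heap contents = [49, 84, 91]
pop() → 49: heap contents = [84, 91]

Answer: 84 91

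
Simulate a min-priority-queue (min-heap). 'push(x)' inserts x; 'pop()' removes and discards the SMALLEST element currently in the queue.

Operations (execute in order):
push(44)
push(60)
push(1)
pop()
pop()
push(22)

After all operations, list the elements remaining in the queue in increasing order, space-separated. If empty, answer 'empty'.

Answer: 22 60

Derivation:
push(44): heap contents = [44]
push(60): heap contents = [44, 60]
push(1): heap contents = [1, 44, 60]
pop() → 1: heap contents = [44, 60]
pop() → 44: heap contents = [60]
push(22): heap contents = [22, 60]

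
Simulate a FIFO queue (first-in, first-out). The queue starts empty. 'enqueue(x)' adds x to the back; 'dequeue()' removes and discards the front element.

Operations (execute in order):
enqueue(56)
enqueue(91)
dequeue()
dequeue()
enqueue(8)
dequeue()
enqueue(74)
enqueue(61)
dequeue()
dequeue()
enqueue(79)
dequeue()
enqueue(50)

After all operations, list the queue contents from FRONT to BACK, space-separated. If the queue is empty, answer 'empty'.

enqueue(56): [56]
enqueue(91): [56, 91]
dequeue(): [91]
dequeue(): []
enqueue(8): [8]
dequeue(): []
enqueue(74): [74]
enqueue(61): [74, 61]
dequeue(): [61]
dequeue(): []
enqueue(79): [79]
dequeue(): []
enqueue(50): [50]

Answer: 50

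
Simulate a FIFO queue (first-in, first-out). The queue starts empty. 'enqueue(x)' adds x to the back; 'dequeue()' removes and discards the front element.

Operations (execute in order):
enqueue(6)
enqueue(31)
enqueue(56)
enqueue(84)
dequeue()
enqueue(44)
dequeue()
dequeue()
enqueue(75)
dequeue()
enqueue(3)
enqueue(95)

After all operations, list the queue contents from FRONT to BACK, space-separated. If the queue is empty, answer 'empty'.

Answer: 44 75 3 95

Derivation:
enqueue(6): [6]
enqueue(31): [6, 31]
enqueue(56): [6, 31, 56]
enqueue(84): [6, 31, 56, 84]
dequeue(): [31, 56, 84]
enqueue(44): [31, 56, 84, 44]
dequeue(): [56, 84, 44]
dequeue(): [84, 44]
enqueue(75): [84, 44, 75]
dequeue(): [44, 75]
enqueue(3): [44, 75, 3]
enqueue(95): [44, 75, 3, 95]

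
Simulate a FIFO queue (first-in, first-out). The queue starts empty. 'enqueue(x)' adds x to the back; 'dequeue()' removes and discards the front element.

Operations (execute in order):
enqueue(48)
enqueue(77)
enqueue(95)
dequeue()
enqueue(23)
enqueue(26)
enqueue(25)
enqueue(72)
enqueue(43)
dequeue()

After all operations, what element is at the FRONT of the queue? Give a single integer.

Answer: 95

Derivation:
enqueue(48): queue = [48]
enqueue(77): queue = [48, 77]
enqueue(95): queue = [48, 77, 95]
dequeue(): queue = [77, 95]
enqueue(23): queue = [77, 95, 23]
enqueue(26): queue = [77, 95, 23, 26]
enqueue(25): queue = [77, 95, 23, 26, 25]
enqueue(72): queue = [77, 95, 23, 26, 25, 72]
enqueue(43): queue = [77, 95, 23, 26, 25, 72, 43]
dequeue(): queue = [95, 23, 26, 25, 72, 43]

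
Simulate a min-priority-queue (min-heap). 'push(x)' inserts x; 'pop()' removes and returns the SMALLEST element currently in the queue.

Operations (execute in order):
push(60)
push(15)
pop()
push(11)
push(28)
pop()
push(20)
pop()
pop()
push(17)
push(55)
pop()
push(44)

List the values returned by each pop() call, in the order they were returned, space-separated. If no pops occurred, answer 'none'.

Answer: 15 11 20 28 17

Derivation:
push(60): heap contents = [60]
push(15): heap contents = [15, 60]
pop() → 15: heap contents = [60]
push(11): heap contents = [11, 60]
push(28): heap contents = [11, 28, 60]
pop() → 11: heap contents = [28, 60]
push(20): heap contents = [20, 28, 60]
pop() → 20: heap contents = [28, 60]
pop() → 28: heap contents = [60]
push(17): heap contents = [17, 60]
push(55): heap contents = [17, 55, 60]
pop() → 17: heap contents = [55, 60]
push(44): heap contents = [44, 55, 60]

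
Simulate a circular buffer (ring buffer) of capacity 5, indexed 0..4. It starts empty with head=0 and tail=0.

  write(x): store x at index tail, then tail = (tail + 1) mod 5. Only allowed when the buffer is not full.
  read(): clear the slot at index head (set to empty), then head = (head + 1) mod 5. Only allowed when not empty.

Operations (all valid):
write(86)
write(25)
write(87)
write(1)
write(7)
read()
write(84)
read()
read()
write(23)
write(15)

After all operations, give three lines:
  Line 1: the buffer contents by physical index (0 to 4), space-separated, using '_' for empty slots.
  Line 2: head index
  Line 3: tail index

write(86): buf=[86 _ _ _ _], head=0, tail=1, size=1
write(25): buf=[86 25 _ _ _], head=0, tail=2, size=2
write(87): buf=[86 25 87 _ _], head=0, tail=3, size=3
write(1): buf=[86 25 87 1 _], head=0, tail=4, size=4
write(7): buf=[86 25 87 1 7], head=0, tail=0, size=5
read(): buf=[_ 25 87 1 7], head=1, tail=0, size=4
write(84): buf=[84 25 87 1 7], head=1, tail=1, size=5
read(): buf=[84 _ 87 1 7], head=2, tail=1, size=4
read(): buf=[84 _ _ 1 7], head=3, tail=1, size=3
write(23): buf=[84 23 _ 1 7], head=3, tail=2, size=4
write(15): buf=[84 23 15 1 7], head=3, tail=3, size=5

Answer: 84 23 15 1 7
3
3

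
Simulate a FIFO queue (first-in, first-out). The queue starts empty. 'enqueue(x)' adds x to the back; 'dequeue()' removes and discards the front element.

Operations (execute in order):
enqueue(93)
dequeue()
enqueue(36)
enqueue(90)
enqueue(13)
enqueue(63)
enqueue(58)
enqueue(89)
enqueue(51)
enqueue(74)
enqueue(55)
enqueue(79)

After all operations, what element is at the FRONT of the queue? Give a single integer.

Answer: 36

Derivation:
enqueue(93): queue = [93]
dequeue(): queue = []
enqueue(36): queue = [36]
enqueue(90): queue = [36, 90]
enqueue(13): queue = [36, 90, 13]
enqueue(63): queue = [36, 90, 13, 63]
enqueue(58): queue = [36, 90, 13, 63, 58]
enqueue(89): queue = [36, 90, 13, 63, 58, 89]
enqueue(51): queue = [36, 90, 13, 63, 58, 89, 51]
enqueue(74): queue = [36, 90, 13, 63, 58, 89, 51, 74]
enqueue(55): queue = [36, 90, 13, 63, 58, 89, 51, 74, 55]
enqueue(79): queue = [36, 90, 13, 63, 58, 89, 51, 74, 55, 79]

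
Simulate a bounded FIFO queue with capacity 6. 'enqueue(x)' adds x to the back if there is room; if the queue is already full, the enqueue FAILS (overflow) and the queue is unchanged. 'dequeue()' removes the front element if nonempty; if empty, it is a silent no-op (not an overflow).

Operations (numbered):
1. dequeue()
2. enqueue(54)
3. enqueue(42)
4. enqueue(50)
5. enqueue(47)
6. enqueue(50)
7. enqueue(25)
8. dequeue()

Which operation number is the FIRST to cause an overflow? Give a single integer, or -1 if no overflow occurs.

Answer: -1

Derivation:
1. dequeue(): empty, no-op, size=0
2. enqueue(54): size=1
3. enqueue(42): size=2
4. enqueue(50): size=3
5. enqueue(47): size=4
6. enqueue(50): size=5
7. enqueue(25): size=6
8. dequeue(): size=5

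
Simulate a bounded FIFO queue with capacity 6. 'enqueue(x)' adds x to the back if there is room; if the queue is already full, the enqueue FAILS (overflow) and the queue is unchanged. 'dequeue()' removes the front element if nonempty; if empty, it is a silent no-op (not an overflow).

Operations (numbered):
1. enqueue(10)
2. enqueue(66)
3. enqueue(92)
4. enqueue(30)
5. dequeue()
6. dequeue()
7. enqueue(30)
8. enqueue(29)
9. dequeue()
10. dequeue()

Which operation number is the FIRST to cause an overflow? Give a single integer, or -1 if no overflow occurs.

Answer: -1

Derivation:
1. enqueue(10): size=1
2. enqueue(66): size=2
3. enqueue(92): size=3
4. enqueue(30): size=4
5. dequeue(): size=3
6. dequeue(): size=2
7. enqueue(30): size=3
8. enqueue(29): size=4
9. dequeue(): size=3
10. dequeue(): size=2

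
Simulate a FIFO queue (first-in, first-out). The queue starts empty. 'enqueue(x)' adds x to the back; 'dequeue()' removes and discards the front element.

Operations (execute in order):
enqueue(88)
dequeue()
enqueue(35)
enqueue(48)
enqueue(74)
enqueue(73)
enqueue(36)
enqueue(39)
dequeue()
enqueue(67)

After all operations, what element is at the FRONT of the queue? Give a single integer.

enqueue(88): queue = [88]
dequeue(): queue = []
enqueue(35): queue = [35]
enqueue(48): queue = [35, 48]
enqueue(74): queue = [35, 48, 74]
enqueue(73): queue = [35, 48, 74, 73]
enqueue(36): queue = [35, 48, 74, 73, 36]
enqueue(39): queue = [35, 48, 74, 73, 36, 39]
dequeue(): queue = [48, 74, 73, 36, 39]
enqueue(67): queue = [48, 74, 73, 36, 39, 67]

Answer: 48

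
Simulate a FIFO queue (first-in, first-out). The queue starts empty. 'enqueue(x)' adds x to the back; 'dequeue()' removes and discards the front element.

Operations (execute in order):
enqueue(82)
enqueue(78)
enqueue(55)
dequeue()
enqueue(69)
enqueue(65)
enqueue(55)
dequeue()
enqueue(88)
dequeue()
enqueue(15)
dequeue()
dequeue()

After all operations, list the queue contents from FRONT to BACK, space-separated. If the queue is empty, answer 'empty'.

enqueue(82): [82]
enqueue(78): [82, 78]
enqueue(55): [82, 78, 55]
dequeue(): [78, 55]
enqueue(69): [78, 55, 69]
enqueue(65): [78, 55, 69, 65]
enqueue(55): [78, 55, 69, 65, 55]
dequeue(): [55, 69, 65, 55]
enqueue(88): [55, 69, 65, 55, 88]
dequeue(): [69, 65, 55, 88]
enqueue(15): [69, 65, 55, 88, 15]
dequeue(): [65, 55, 88, 15]
dequeue(): [55, 88, 15]

Answer: 55 88 15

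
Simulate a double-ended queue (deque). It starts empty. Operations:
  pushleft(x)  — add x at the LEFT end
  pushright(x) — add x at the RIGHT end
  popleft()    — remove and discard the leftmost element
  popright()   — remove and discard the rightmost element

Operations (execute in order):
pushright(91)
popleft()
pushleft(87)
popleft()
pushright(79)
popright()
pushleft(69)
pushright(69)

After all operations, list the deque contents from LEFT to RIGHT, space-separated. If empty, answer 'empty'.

Answer: 69 69

Derivation:
pushright(91): [91]
popleft(): []
pushleft(87): [87]
popleft(): []
pushright(79): [79]
popright(): []
pushleft(69): [69]
pushright(69): [69, 69]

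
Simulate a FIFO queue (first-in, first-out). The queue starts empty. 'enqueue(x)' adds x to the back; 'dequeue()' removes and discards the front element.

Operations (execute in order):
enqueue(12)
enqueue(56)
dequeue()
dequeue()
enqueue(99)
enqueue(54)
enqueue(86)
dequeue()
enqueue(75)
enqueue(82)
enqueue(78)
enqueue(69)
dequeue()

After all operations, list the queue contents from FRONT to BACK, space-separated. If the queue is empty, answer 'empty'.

Answer: 86 75 82 78 69

Derivation:
enqueue(12): [12]
enqueue(56): [12, 56]
dequeue(): [56]
dequeue(): []
enqueue(99): [99]
enqueue(54): [99, 54]
enqueue(86): [99, 54, 86]
dequeue(): [54, 86]
enqueue(75): [54, 86, 75]
enqueue(82): [54, 86, 75, 82]
enqueue(78): [54, 86, 75, 82, 78]
enqueue(69): [54, 86, 75, 82, 78, 69]
dequeue(): [86, 75, 82, 78, 69]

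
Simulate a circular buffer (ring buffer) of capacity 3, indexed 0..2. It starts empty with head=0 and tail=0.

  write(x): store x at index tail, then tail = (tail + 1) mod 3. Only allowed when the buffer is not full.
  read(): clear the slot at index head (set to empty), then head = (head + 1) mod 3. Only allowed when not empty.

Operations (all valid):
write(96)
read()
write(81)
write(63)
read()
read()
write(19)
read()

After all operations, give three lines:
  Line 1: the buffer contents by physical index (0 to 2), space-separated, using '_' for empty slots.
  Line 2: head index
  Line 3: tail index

write(96): buf=[96 _ _], head=0, tail=1, size=1
read(): buf=[_ _ _], head=1, tail=1, size=0
write(81): buf=[_ 81 _], head=1, tail=2, size=1
write(63): buf=[_ 81 63], head=1, tail=0, size=2
read(): buf=[_ _ 63], head=2, tail=0, size=1
read(): buf=[_ _ _], head=0, tail=0, size=0
write(19): buf=[19 _ _], head=0, tail=1, size=1
read(): buf=[_ _ _], head=1, tail=1, size=0

Answer: _ _ _
1
1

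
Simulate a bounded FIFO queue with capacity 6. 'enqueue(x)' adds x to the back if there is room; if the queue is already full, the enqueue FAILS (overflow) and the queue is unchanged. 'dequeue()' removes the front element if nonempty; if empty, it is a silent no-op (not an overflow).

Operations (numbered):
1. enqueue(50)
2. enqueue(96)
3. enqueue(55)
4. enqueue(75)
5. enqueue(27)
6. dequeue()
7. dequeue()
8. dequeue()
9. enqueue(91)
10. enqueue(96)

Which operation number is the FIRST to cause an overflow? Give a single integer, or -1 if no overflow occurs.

Answer: -1

Derivation:
1. enqueue(50): size=1
2. enqueue(96): size=2
3. enqueue(55): size=3
4. enqueue(75): size=4
5. enqueue(27): size=5
6. dequeue(): size=4
7. dequeue(): size=3
8. dequeue(): size=2
9. enqueue(91): size=3
10. enqueue(96): size=4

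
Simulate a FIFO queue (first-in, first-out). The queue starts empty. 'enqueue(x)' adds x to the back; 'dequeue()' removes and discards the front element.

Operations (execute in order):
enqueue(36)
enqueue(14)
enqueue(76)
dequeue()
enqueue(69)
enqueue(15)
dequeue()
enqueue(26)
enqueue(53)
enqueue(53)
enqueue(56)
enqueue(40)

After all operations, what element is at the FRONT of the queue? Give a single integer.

Answer: 76

Derivation:
enqueue(36): queue = [36]
enqueue(14): queue = [36, 14]
enqueue(76): queue = [36, 14, 76]
dequeue(): queue = [14, 76]
enqueue(69): queue = [14, 76, 69]
enqueue(15): queue = [14, 76, 69, 15]
dequeue(): queue = [76, 69, 15]
enqueue(26): queue = [76, 69, 15, 26]
enqueue(53): queue = [76, 69, 15, 26, 53]
enqueue(53): queue = [76, 69, 15, 26, 53, 53]
enqueue(56): queue = [76, 69, 15, 26, 53, 53, 56]
enqueue(40): queue = [76, 69, 15, 26, 53, 53, 56, 40]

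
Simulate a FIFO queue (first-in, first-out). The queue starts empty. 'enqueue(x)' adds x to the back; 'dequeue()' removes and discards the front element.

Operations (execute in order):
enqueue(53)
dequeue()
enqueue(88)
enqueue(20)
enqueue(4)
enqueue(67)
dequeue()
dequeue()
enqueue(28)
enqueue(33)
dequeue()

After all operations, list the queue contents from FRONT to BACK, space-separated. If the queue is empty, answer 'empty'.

enqueue(53): [53]
dequeue(): []
enqueue(88): [88]
enqueue(20): [88, 20]
enqueue(4): [88, 20, 4]
enqueue(67): [88, 20, 4, 67]
dequeue(): [20, 4, 67]
dequeue(): [4, 67]
enqueue(28): [4, 67, 28]
enqueue(33): [4, 67, 28, 33]
dequeue(): [67, 28, 33]

Answer: 67 28 33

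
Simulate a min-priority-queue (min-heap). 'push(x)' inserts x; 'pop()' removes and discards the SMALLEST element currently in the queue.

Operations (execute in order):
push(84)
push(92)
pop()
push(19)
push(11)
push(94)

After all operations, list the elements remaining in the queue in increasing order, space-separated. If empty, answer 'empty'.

Answer: 11 19 92 94

Derivation:
push(84): heap contents = [84]
push(92): heap contents = [84, 92]
pop() → 84: heap contents = [92]
push(19): heap contents = [19, 92]
push(11): heap contents = [11, 19, 92]
push(94): heap contents = [11, 19, 92, 94]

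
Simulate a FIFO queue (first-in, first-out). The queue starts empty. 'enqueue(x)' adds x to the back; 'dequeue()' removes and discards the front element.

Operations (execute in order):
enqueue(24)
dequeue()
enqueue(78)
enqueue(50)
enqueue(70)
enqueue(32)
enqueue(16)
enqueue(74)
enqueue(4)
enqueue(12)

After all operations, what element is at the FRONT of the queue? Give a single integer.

enqueue(24): queue = [24]
dequeue(): queue = []
enqueue(78): queue = [78]
enqueue(50): queue = [78, 50]
enqueue(70): queue = [78, 50, 70]
enqueue(32): queue = [78, 50, 70, 32]
enqueue(16): queue = [78, 50, 70, 32, 16]
enqueue(74): queue = [78, 50, 70, 32, 16, 74]
enqueue(4): queue = [78, 50, 70, 32, 16, 74, 4]
enqueue(12): queue = [78, 50, 70, 32, 16, 74, 4, 12]

Answer: 78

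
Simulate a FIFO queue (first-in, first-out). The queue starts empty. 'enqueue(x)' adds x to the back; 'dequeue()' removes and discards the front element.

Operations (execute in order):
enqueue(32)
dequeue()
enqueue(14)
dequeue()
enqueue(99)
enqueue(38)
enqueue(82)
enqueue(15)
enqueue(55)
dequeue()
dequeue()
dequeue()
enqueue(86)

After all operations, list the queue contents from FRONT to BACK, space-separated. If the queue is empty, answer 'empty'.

Answer: 15 55 86

Derivation:
enqueue(32): [32]
dequeue(): []
enqueue(14): [14]
dequeue(): []
enqueue(99): [99]
enqueue(38): [99, 38]
enqueue(82): [99, 38, 82]
enqueue(15): [99, 38, 82, 15]
enqueue(55): [99, 38, 82, 15, 55]
dequeue(): [38, 82, 15, 55]
dequeue(): [82, 15, 55]
dequeue(): [15, 55]
enqueue(86): [15, 55, 86]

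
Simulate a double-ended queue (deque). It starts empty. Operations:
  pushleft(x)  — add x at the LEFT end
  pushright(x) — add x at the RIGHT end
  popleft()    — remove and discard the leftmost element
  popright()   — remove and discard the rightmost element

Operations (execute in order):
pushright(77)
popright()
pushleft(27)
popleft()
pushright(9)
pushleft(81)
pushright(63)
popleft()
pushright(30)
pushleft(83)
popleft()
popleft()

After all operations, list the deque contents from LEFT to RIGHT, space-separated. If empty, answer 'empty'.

pushright(77): [77]
popright(): []
pushleft(27): [27]
popleft(): []
pushright(9): [9]
pushleft(81): [81, 9]
pushright(63): [81, 9, 63]
popleft(): [9, 63]
pushright(30): [9, 63, 30]
pushleft(83): [83, 9, 63, 30]
popleft(): [9, 63, 30]
popleft(): [63, 30]

Answer: 63 30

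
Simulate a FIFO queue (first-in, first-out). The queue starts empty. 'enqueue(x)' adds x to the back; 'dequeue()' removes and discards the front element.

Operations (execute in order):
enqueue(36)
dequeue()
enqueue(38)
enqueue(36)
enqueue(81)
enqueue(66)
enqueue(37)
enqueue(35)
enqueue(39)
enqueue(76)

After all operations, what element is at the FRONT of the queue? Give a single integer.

Answer: 38

Derivation:
enqueue(36): queue = [36]
dequeue(): queue = []
enqueue(38): queue = [38]
enqueue(36): queue = [38, 36]
enqueue(81): queue = [38, 36, 81]
enqueue(66): queue = [38, 36, 81, 66]
enqueue(37): queue = [38, 36, 81, 66, 37]
enqueue(35): queue = [38, 36, 81, 66, 37, 35]
enqueue(39): queue = [38, 36, 81, 66, 37, 35, 39]
enqueue(76): queue = [38, 36, 81, 66, 37, 35, 39, 76]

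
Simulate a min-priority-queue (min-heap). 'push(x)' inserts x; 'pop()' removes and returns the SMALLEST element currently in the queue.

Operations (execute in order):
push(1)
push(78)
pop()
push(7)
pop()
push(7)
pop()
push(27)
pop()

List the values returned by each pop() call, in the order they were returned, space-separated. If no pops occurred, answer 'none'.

push(1): heap contents = [1]
push(78): heap contents = [1, 78]
pop() → 1: heap contents = [78]
push(7): heap contents = [7, 78]
pop() → 7: heap contents = [78]
push(7): heap contents = [7, 78]
pop() → 7: heap contents = [78]
push(27): heap contents = [27, 78]
pop() → 27: heap contents = [78]

Answer: 1 7 7 27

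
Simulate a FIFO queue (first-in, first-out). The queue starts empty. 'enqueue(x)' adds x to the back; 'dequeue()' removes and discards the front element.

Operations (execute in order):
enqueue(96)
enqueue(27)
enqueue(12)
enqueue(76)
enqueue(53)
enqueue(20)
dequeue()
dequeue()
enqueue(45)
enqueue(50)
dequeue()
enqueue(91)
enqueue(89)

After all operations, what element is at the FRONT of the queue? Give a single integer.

enqueue(96): queue = [96]
enqueue(27): queue = [96, 27]
enqueue(12): queue = [96, 27, 12]
enqueue(76): queue = [96, 27, 12, 76]
enqueue(53): queue = [96, 27, 12, 76, 53]
enqueue(20): queue = [96, 27, 12, 76, 53, 20]
dequeue(): queue = [27, 12, 76, 53, 20]
dequeue(): queue = [12, 76, 53, 20]
enqueue(45): queue = [12, 76, 53, 20, 45]
enqueue(50): queue = [12, 76, 53, 20, 45, 50]
dequeue(): queue = [76, 53, 20, 45, 50]
enqueue(91): queue = [76, 53, 20, 45, 50, 91]
enqueue(89): queue = [76, 53, 20, 45, 50, 91, 89]

Answer: 76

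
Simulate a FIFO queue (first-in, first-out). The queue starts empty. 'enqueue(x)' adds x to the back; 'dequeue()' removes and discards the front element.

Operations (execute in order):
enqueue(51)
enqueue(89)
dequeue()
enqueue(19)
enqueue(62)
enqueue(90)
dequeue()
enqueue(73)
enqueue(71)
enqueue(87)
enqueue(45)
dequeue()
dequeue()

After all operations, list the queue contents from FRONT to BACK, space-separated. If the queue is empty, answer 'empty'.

Answer: 90 73 71 87 45

Derivation:
enqueue(51): [51]
enqueue(89): [51, 89]
dequeue(): [89]
enqueue(19): [89, 19]
enqueue(62): [89, 19, 62]
enqueue(90): [89, 19, 62, 90]
dequeue(): [19, 62, 90]
enqueue(73): [19, 62, 90, 73]
enqueue(71): [19, 62, 90, 73, 71]
enqueue(87): [19, 62, 90, 73, 71, 87]
enqueue(45): [19, 62, 90, 73, 71, 87, 45]
dequeue(): [62, 90, 73, 71, 87, 45]
dequeue(): [90, 73, 71, 87, 45]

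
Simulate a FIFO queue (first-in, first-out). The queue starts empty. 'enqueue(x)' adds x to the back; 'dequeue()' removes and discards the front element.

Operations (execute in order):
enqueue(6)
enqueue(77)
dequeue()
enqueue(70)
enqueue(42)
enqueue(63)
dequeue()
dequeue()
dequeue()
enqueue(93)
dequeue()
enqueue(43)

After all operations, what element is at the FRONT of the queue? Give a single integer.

enqueue(6): queue = [6]
enqueue(77): queue = [6, 77]
dequeue(): queue = [77]
enqueue(70): queue = [77, 70]
enqueue(42): queue = [77, 70, 42]
enqueue(63): queue = [77, 70, 42, 63]
dequeue(): queue = [70, 42, 63]
dequeue(): queue = [42, 63]
dequeue(): queue = [63]
enqueue(93): queue = [63, 93]
dequeue(): queue = [93]
enqueue(43): queue = [93, 43]

Answer: 93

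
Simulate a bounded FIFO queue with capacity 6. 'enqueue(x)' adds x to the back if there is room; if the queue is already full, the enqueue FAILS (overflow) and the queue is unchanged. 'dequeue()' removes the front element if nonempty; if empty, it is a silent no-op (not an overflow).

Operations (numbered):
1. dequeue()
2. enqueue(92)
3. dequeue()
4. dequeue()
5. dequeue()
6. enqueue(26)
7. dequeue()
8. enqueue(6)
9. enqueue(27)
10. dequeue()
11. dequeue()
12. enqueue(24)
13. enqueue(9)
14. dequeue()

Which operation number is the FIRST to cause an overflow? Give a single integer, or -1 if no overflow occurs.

1. dequeue(): empty, no-op, size=0
2. enqueue(92): size=1
3. dequeue(): size=0
4. dequeue(): empty, no-op, size=0
5. dequeue(): empty, no-op, size=0
6. enqueue(26): size=1
7. dequeue(): size=0
8. enqueue(6): size=1
9. enqueue(27): size=2
10. dequeue(): size=1
11. dequeue(): size=0
12. enqueue(24): size=1
13. enqueue(9): size=2
14. dequeue(): size=1

Answer: -1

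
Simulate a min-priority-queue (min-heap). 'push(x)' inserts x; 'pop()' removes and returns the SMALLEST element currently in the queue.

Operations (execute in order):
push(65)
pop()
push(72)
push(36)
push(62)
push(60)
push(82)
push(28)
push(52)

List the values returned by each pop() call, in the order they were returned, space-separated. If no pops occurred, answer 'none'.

push(65): heap contents = [65]
pop() → 65: heap contents = []
push(72): heap contents = [72]
push(36): heap contents = [36, 72]
push(62): heap contents = [36, 62, 72]
push(60): heap contents = [36, 60, 62, 72]
push(82): heap contents = [36, 60, 62, 72, 82]
push(28): heap contents = [28, 36, 60, 62, 72, 82]
push(52): heap contents = [28, 36, 52, 60, 62, 72, 82]

Answer: 65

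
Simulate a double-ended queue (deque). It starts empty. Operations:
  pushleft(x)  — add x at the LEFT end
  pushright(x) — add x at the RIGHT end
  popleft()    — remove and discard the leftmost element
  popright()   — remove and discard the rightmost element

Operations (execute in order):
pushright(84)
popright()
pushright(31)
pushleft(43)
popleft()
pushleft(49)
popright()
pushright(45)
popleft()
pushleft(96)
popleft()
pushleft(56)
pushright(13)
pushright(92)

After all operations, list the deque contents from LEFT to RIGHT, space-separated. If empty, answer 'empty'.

pushright(84): [84]
popright(): []
pushright(31): [31]
pushleft(43): [43, 31]
popleft(): [31]
pushleft(49): [49, 31]
popright(): [49]
pushright(45): [49, 45]
popleft(): [45]
pushleft(96): [96, 45]
popleft(): [45]
pushleft(56): [56, 45]
pushright(13): [56, 45, 13]
pushright(92): [56, 45, 13, 92]

Answer: 56 45 13 92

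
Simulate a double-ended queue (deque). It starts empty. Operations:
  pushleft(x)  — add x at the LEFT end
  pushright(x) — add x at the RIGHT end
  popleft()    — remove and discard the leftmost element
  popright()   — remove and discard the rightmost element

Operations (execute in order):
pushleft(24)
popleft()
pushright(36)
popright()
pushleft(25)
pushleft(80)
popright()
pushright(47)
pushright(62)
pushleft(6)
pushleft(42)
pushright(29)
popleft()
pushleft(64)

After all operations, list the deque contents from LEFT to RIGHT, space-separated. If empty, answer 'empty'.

Answer: 64 6 80 47 62 29

Derivation:
pushleft(24): [24]
popleft(): []
pushright(36): [36]
popright(): []
pushleft(25): [25]
pushleft(80): [80, 25]
popright(): [80]
pushright(47): [80, 47]
pushright(62): [80, 47, 62]
pushleft(6): [6, 80, 47, 62]
pushleft(42): [42, 6, 80, 47, 62]
pushright(29): [42, 6, 80, 47, 62, 29]
popleft(): [6, 80, 47, 62, 29]
pushleft(64): [64, 6, 80, 47, 62, 29]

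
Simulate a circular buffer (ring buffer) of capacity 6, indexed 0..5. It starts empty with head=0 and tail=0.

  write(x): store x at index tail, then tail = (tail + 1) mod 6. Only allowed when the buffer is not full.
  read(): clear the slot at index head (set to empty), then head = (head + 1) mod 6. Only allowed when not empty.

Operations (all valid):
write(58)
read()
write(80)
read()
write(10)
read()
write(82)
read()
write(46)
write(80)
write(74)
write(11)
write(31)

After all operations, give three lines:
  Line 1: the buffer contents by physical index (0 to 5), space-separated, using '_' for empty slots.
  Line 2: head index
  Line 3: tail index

Answer: 74 11 31 _ 46 80
4
3

Derivation:
write(58): buf=[58 _ _ _ _ _], head=0, tail=1, size=1
read(): buf=[_ _ _ _ _ _], head=1, tail=1, size=0
write(80): buf=[_ 80 _ _ _ _], head=1, tail=2, size=1
read(): buf=[_ _ _ _ _ _], head=2, tail=2, size=0
write(10): buf=[_ _ 10 _ _ _], head=2, tail=3, size=1
read(): buf=[_ _ _ _ _ _], head=3, tail=3, size=0
write(82): buf=[_ _ _ 82 _ _], head=3, tail=4, size=1
read(): buf=[_ _ _ _ _ _], head=4, tail=4, size=0
write(46): buf=[_ _ _ _ 46 _], head=4, tail=5, size=1
write(80): buf=[_ _ _ _ 46 80], head=4, tail=0, size=2
write(74): buf=[74 _ _ _ 46 80], head=4, tail=1, size=3
write(11): buf=[74 11 _ _ 46 80], head=4, tail=2, size=4
write(31): buf=[74 11 31 _ 46 80], head=4, tail=3, size=5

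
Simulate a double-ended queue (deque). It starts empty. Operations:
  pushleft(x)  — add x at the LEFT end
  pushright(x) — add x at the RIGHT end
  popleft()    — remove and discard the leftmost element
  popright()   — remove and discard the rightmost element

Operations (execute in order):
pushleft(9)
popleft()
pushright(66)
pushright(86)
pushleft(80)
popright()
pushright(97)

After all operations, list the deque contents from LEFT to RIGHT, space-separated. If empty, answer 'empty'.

pushleft(9): [9]
popleft(): []
pushright(66): [66]
pushright(86): [66, 86]
pushleft(80): [80, 66, 86]
popright(): [80, 66]
pushright(97): [80, 66, 97]

Answer: 80 66 97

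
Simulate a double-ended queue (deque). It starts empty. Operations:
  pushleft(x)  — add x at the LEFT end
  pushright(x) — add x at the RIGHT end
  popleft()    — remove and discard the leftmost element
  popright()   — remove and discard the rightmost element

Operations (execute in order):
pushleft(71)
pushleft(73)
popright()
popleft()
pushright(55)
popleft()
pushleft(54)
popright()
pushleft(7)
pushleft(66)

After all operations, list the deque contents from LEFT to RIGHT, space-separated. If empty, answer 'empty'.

Answer: 66 7

Derivation:
pushleft(71): [71]
pushleft(73): [73, 71]
popright(): [73]
popleft(): []
pushright(55): [55]
popleft(): []
pushleft(54): [54]
popright(): []
pushleft(7): [7]
pushleft(66): [66, 7]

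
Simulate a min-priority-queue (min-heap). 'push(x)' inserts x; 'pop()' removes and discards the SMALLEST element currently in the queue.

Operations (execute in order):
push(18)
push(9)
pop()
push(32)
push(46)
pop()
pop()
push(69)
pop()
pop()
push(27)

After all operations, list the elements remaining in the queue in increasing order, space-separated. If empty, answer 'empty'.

Answer: 27

Derivation:
push(18): heap contents = [18]
push(9): heap contents = [9, 18]
pop() → 9: heap contents = [18]
push(32): heap contents = [18, 32]
push(46): heap contents = [18, 32, 46]
pop() → 18: heap contents = [32, 46]
pop() → 32: heap contents = [46]
push(69): heap contents = [46, 69]
pop() → 46: heap contents = [69]
pop() → 69: heap contents = []
push(27): heap contents = [27]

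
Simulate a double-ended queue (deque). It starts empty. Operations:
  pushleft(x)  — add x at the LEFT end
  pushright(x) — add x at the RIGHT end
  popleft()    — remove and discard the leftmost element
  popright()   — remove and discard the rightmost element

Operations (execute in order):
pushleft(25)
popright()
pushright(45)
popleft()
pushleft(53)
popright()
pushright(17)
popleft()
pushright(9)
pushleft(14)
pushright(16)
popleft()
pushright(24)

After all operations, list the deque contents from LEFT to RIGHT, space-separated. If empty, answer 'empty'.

Answer: 9 16 24

Derivation:
pushleft(25): [25]
popright(): []
pushright(45): [45]
popleft(): []
pushleft(53): [53]
popright(): []
pushright(17): [17]
popleft(): []
pushright(9): [9]
pushleft(14): [14, 9]
pushright(16): [14, 9, 16]
popleft(): [9, 16]
pushright(24): [9, 16, 24]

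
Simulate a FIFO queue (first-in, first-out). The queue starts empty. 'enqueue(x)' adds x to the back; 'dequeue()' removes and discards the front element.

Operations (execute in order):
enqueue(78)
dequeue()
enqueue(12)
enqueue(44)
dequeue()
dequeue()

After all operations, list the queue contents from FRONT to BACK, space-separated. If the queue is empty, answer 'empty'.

Answer: empty

Derivation:
enqueue(78): [78]
dequeue(): []
enqueue(12): [12]
enqueue(44): [12, 44]
dequeue(): [44]
dequeue(): []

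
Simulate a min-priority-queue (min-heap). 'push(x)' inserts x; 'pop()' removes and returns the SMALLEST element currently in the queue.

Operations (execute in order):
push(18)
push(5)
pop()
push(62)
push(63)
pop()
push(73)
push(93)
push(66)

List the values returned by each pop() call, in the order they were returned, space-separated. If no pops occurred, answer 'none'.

Answer: 5 18

Derivation:
push(18): heap contents = [18]
push(5): heap contents = [5, 18]
pop() → 5: heap contents = [18]
push(62): heap contents = [18, 62]
push(63): heap contents = [18, 62, 63]
pop() → 18: heap contents = [62, 63]
push(73): heap contents = [62, 63, 73]
push(93): heap contents = [62, 63, 73, 93]
push(66): heap contents = [62, 63, 66, 73, 93]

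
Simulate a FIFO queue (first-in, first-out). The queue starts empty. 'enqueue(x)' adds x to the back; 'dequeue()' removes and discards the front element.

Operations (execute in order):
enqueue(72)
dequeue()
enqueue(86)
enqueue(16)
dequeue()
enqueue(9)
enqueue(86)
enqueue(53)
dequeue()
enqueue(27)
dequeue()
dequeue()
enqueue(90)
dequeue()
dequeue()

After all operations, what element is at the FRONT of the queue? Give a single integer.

Answer: 90

Derivation:
enqueue(72): queue = [72]
dequeue(): queue = []
enqueue(86): queue = [86]
enqueue(16): queue = [86, 16]
dequeue(): queue = [16]
enqueue(9): queue = [16, 9]
enqueue(86): queue = [16, 9, 86]
enqueue(53): queue = [16, 9, 86, 53]
dequeue(): queue = [9, 86, 53]
enqueue(27): queue = [9, 86, 53, 27]
dequeue(): queue = [86, 53, 27]
dequeue(): queue = [53, 27]
enqueue(90): queue = [53, 27, 90]
dequeue(): queue = [27, 90]
dequeue(): queue = [90]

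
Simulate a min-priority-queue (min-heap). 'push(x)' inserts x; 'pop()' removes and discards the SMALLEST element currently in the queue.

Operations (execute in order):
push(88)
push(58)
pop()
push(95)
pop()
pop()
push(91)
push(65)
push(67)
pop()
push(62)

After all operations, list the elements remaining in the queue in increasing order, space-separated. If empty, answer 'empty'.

Answer: 62 67 91

Derivation:
push(88): heap contents = [88]
push(58): heap contents = [58, 88]
pop() → 58: heap contents = [88]
push(95): heap contents = [88, 95]
pop() → 88: heap contents = [95]
pop() → 95: heap contents = []
push(91): heap contents = [91]
push(65): heap contents = [65, 91]
push(67): heap contents = [65, 67, 91]
pop() → 65: heap contents = [67, 91]
push(62): heap contents = [62, 67, 91]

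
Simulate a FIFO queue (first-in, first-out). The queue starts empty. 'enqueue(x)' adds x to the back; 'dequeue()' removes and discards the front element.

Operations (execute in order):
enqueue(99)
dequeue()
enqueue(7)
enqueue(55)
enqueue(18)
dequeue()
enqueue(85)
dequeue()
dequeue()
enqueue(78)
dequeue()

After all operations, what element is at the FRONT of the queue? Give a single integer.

enqueue(99): queue = [99]
dequeue(): queue = []
enqueue(7): queue = [7]
enqueue(55): queue = [7, 55]
enqueue(18): queue = [7, 55, 18]
dequeue(): queue = [55, 18]
enqueue(85): queue = [55, 18, 85]
dequeue(): queue = [18, 85]
dequeue(): queue = [85]
enqueue(78): queue = [85, 78]
dequeue(): queue = [78]

Answer: 78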